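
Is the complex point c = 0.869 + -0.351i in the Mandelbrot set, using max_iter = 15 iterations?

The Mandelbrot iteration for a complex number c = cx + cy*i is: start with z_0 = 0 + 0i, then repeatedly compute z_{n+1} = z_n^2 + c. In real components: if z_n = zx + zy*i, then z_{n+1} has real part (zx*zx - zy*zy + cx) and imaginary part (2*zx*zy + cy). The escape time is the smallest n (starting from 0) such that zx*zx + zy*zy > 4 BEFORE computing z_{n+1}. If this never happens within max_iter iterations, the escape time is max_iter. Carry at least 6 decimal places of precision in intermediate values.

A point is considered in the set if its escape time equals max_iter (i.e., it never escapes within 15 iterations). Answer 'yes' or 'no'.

z_0 = 0 + 0i, c = 0.8690 + -0.3510i
Iter 1: z = 0.8690 + -0.3510i, |z|^2 = 0.8784
Iter 2: z = 1.5010 + -0.9610i, |z|^2 = 3.1765
Iter 3: z = 2.1983 + -3.2360i, |z|^2 = 15.3039
Escaped at iteration 3

Answer: no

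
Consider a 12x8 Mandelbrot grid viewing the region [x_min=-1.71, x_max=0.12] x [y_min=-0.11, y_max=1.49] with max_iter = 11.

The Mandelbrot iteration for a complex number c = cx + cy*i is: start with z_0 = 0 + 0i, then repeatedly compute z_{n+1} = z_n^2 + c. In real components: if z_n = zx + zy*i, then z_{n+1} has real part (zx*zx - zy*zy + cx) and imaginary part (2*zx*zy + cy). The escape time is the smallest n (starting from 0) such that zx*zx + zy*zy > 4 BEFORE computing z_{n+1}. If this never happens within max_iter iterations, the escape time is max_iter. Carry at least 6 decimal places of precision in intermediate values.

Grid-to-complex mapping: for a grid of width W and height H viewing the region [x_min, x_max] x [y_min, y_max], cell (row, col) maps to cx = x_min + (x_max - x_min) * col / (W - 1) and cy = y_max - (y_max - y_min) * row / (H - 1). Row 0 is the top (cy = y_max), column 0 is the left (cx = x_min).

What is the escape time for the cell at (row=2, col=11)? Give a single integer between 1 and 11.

z_0 = 0 + 0i, c = 0.1200 + 1.0329i
Iter 1: z = 0.1200 + 1.0329i, |z|^2 = 1.0812
Iter 2: z = -0.9324 + 1.2807i, |z|^2 = 2.5097
Iter 3: z = -0.6509 + -1.3555i, |z|^2 = 2.2610
Iter 4: z = -1.2935 + 2.7975i, |z|^2 = 9.4993
Escaped at iteration 4

Answer: 4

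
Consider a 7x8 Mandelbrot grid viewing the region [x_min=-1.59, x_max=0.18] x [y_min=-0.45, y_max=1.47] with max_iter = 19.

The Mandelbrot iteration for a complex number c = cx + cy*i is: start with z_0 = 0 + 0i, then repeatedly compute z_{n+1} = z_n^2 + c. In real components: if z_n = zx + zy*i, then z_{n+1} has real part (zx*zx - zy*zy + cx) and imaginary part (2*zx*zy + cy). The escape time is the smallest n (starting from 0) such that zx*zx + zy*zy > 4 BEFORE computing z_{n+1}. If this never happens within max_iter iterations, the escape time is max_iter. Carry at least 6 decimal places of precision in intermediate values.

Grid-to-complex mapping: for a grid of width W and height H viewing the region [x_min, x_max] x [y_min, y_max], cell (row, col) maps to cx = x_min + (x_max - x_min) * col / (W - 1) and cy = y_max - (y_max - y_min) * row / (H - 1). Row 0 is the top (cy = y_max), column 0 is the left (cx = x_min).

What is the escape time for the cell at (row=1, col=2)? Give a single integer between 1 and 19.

z_0 = 0 + 0i, c = -1.0000 + 1.1957i
Iter 1: z = -1.0000 + 1.1957i, |z|^2 = 2.4297
Iter 2: z = -1.4297 + -1.1957i, |z|^2 = 3.4739
Iter 3: z = -0.3856 + 4.6148i, |z|^2 = 21.4452
Escaped at iteration 3

Answer: 3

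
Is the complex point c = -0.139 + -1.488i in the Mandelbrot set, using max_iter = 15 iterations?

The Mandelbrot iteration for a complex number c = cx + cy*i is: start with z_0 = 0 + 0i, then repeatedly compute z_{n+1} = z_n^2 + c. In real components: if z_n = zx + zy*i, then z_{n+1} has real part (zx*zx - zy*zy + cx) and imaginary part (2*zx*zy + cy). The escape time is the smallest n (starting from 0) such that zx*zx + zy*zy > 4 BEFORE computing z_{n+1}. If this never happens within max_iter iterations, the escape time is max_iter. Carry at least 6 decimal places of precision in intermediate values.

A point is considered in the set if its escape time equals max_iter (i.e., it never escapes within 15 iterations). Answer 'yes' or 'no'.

Answer: no

Derivation:
z_0 = 0 + 0i, c = -0.1390 + -1.4880i
Iter 1: z = -0.1390 + -1.4880i, |z|^2 = 2.2335
Iter 2: z = -2.3338 + -1.0743i, |z|^2 = 6.6009
Escaped at iteration 2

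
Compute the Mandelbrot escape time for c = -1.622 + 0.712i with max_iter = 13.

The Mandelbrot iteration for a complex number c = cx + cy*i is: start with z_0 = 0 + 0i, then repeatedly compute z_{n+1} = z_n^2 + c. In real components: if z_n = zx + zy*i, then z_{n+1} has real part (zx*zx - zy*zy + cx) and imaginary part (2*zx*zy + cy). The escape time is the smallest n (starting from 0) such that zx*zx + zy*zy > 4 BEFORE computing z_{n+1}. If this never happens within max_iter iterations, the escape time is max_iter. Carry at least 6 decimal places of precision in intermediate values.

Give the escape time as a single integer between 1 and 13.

Answer: 3

Derivation:
z_0 = 0 + 0i, c = -1.6220 + 0.7120i
Iter 1: z = -1.6220 + 0.7120i, |z|^2 = 3.1378
Iter 2: z = 0.5019 + -1.5977i, |z|^2 = 2.8047
Iter 3: z = -3.9228 + -0.8919i, |z|^2 = 16.1838
Escaped at iteration 3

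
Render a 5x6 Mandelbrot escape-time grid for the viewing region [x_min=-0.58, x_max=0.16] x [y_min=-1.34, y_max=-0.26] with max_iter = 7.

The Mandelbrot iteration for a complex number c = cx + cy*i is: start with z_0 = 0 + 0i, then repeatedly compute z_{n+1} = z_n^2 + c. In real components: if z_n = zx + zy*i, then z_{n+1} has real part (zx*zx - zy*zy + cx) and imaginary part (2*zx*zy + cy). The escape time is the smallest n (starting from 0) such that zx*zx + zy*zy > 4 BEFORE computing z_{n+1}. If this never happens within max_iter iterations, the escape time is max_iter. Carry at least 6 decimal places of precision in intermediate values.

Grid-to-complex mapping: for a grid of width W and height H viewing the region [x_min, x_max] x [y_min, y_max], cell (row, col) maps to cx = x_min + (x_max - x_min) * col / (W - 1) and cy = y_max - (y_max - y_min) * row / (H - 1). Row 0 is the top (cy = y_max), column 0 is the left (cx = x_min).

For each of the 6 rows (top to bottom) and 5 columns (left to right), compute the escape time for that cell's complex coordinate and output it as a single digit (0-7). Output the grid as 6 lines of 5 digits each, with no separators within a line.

Answer: 77777
77777
77777
45774
34743
22222

Derivation:
(row=0, col=0): c = -0.5800 + -0.2600i → escape time 7
(row=0, col=1): c = -0.3950 + -0.2600i → escape time 7
(row=0, col=2): c = -0.2100 + -0.2600i → escape time 7
(row=0, col=3): c = -0.0250 + -0.2600i → escape time 7
(row=0, col=4): c = 0.1600 + -0.2600i → escape time 7
(row=1, col=0): c = -0.5800 + -0.4760i → escape time 7
(row=1, col=1): c = -0.3950 + -0.4760i → escape time 7
(row=1, col=2): c = -0.2100 + -0.4760i → escape time 7
(row=1, col=3): c = -0.0250 + -0.4760i → escape time 7
(row=1, col=4): c = 0.1600 + -0.4760i → escape time 7
(row=2, col=0): c = -0.5800 + -0.6920i → escape time 7
(row=2, col=1): c = -0.3950 + -0.6920i → escape time 7
(row=2, col=2): c = -0.2100 + -0.6920i → escape time 7
(row=2, col=3): c = -0.0250 + -0.6920i → escape time 7
(row=2, col=4): c = 0.1600 + -0.6920i → escape time 7
(row=3, col=0): c = -0.5800 + -0.9080i → escape time 4
(row=3, col=1): c = -0.3950 + -0.9080i → escape time 5
(row=3, col=2): c = -0.2100 + -0.9080i → escape time 7
(row=3, col=3): c = -0.0250 + -0.9080i → escape time 7
(row=3, col=4): c = 0.1600 + -0.9080i → escape time 4
(row=4, col=0): c = -0.5800 + -1.1240i → escape time 3
(row=4, col=1): c = -0.3950 + -1.1240i → escape time 4
(row=4, col=2): c = -0.2100 + -1.1240i → escape time 7
(row=4, col=3): c = -0.0250 + -1.1240i → escape time 4
(row=4, col=4): c = 0.1600 + -1.1240i → escape time 3
(row=5, col=0): c = -0.5800 + -1.3400i → escape time 2
(row=5, col=1): c = -0.3950 + -1.3400i → escape time 2
(row=5, col=2): c = -0.2100 + -1.3400i → escape time 2
(row=5, col=3): c = -0.0250 + -1.3400i → escape time 2
(row=5, col=4): c = 0.1600 + -1.3400i → escape time 2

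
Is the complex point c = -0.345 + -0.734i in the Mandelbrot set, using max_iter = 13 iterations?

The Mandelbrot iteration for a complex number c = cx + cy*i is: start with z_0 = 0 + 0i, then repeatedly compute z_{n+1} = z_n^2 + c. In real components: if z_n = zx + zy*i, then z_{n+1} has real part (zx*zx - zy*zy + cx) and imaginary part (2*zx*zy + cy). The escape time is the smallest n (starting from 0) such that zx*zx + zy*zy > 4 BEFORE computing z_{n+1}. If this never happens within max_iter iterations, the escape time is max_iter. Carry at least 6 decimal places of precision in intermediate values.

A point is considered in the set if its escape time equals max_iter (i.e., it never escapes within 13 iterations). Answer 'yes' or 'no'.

Answer: no

Derivation:
z_0 = 0 + 0i, c = -0.3450 + -0.7340i
Iter 1: z = -0.3450 + -0.7340i, |z|^2 = 0.6578
Iter 2: z = -0.7647 + -0.2275i, |z|^2 = 0.6366
Iter 3: z = 0.1880 + -0.3860i, |z|^2 = 0.1843
Iter 4: z = -0.4586 + -0.8792i, |z|^2 = 0.9833
Iter 5: z = -0.9076 + 0.0724i, |z|^2 = 0.8290
Iter 6: z = 0.4735 + -0.8654i, |z|^2 = 0.9732
Iter 7: z = -0.8698 + -1.5535i, |z|^2 = 3.1700
Iter 8: z = -2.0018 + 1.9686i, |z|^2 = 7.8826
Escaped at iteration 8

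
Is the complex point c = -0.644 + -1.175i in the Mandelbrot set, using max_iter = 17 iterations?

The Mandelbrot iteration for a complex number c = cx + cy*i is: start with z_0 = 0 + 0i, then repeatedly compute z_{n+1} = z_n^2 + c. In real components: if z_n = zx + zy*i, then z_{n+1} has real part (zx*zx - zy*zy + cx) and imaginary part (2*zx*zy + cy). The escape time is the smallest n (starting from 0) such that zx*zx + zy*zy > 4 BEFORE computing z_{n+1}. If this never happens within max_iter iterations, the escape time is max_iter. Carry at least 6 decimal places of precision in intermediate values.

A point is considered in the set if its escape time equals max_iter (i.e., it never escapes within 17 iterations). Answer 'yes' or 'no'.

Answer: no

Derivation:
z_0 = 0 + 0i, c = -0.6440 + -1.1750i
Iter 1: z = -0.6440 + -1.1750i, |z|^2 = 1.7954
Iter 2: z = -1.6099 + 0.3384i, |z|^2 = 2.7063
Iter 3: z = 1.8332 + -2.2646i, |z|^2 = 8.4890
Escaped at iteration 3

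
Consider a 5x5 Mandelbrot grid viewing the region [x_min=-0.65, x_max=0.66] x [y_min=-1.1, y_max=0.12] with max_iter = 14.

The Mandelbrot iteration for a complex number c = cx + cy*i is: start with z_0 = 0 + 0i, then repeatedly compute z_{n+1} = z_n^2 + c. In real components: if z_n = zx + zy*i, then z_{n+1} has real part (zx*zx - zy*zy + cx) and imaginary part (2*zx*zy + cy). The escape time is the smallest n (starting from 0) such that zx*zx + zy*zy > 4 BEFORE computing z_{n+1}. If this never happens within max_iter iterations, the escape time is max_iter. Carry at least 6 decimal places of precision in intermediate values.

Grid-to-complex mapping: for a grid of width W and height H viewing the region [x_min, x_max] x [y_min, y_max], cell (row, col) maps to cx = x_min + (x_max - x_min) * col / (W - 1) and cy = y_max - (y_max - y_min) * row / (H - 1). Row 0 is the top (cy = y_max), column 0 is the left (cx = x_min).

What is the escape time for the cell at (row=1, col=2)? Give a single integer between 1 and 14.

Answer: 14

Derivation:
z_0 = 0 + 0i, c = 0.0050 + -0.1850i
Iter 1: z = 0.0050 + -0.1850i, |z|^2 = 0.0343
Iter 2: z = -0.0292 + -0.1869i, |z|^2 = 0.0358
Iter 3: z = -0.0291 + -0.1741i, |z|^2 = 0.0312
Iter 4: z = -0.0245 + -0.1749i, |z|^2 = 0.0312
Iter 5: z = -0.0250 + -0.1764i, |z|^2 = 0.0318
Iter 6: z = -0.0255 + -0.1762i, |z|^2 = 0.0317
Iter 7: z = -0.0254 + -0.1760i, |z|^2 = 0.0316
Iter 8: z = -0.0253 + -0.1761i, |z|^2 = 0.0316
Iter 9: z = -0.0254 + -0.1761i, |z|^2 = 0.0316
Iter 10: z = -0.0254 + -0.1761i, |z|^2 = 0.0316
Iter 11: z = -0.0254 + -0.1761i, |z|^2 = 0.0316
Iter 12: z = -0.0254 + -0.1761i, |z|^2 = 0.0316
Iter 13: z = -0.0254 + -0.1761i, |z|^2 = 0.0316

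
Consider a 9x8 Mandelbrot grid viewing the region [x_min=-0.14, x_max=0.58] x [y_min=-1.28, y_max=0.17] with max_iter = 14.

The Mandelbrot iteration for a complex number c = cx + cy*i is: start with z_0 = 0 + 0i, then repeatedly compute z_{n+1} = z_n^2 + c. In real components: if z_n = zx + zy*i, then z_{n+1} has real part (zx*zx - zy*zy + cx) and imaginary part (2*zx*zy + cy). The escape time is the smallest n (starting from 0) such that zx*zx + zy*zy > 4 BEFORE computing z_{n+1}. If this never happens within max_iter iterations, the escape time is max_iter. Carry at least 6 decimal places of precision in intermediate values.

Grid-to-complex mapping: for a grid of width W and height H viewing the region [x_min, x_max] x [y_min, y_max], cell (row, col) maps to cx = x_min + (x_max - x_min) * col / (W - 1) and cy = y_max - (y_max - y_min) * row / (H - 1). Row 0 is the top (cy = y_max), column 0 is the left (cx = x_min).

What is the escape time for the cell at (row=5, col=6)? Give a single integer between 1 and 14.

Answer: 3

Derivation:
z_0 = 0 + 0i, c = 0.4000 + -0.8657i
Iter 1: z = 0.4000 + -0.8657i, |z|^2 = 0.9095
Iter 2: z = -0.1895 + -1.5583i, |z|^2 = 2.4641
Iter 3: z = -1.9924 + -0.2752i, |z|^2 = 4.0453
Escaped at iteration 3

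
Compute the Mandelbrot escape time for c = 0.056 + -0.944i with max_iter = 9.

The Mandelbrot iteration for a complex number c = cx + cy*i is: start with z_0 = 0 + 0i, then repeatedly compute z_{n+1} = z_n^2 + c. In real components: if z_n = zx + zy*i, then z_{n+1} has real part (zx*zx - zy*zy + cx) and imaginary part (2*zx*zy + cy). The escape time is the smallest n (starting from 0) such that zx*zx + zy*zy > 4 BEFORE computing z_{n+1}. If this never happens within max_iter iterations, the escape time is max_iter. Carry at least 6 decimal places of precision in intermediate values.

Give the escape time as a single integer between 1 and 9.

Answer: 5

Derivation:
z_0 = 0 + 0i, c = 0.0560 + -0.9440i
Iter 1: z = 0.0560 + -0.9440i, |z|^2 = 0.8943
Iter 2: z = -0.8320 + -1.0497i, |z|^2 = 1.7942
Iter 3: z = -0.3537 + 0.8027i, |z|^2 = 0.7695
Iter 4: z = -0.4633 + -1.5119i, |z|^2 = 2.5004
Iter 5: z = -2.0151 + 0.4569i, |z|^2 = 4.2694
Escaped at iteration 5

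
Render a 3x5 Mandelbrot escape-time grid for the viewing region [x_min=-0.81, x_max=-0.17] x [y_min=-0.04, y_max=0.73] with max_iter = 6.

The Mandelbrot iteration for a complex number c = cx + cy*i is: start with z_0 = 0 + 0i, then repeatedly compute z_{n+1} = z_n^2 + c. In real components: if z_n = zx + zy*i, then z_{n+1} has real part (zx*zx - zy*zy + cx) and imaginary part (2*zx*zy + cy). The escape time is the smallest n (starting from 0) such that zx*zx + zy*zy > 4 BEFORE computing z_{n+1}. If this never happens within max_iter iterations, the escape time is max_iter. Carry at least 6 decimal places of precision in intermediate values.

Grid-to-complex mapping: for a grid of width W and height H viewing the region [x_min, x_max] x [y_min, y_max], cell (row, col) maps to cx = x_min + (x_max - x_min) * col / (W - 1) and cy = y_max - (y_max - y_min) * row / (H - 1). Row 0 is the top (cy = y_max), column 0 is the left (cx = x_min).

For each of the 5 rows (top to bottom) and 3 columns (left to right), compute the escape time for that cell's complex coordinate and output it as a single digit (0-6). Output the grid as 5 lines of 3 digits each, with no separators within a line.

(row=0, col=0): c = -0.8100 + 0.7300i → escape time 4
(row=0, col=1): c = -0.4900 + 0.7300i → escape time 6
(row=0, col=2): c = -0.1700 + 0.7300i → escape time 6
(row=1, col=0): c = -0.8100 + 0.5375i → escape time 6
(row=1, col=1): c = -0.4900 + 0.5375i → escape time 6
(row=1, col=2): c = -0.1700 + 0.5375i → escape time 6
(row=2, col=0): c = -0.8100 + 0.3450i → escape time 6
(row=2, col=1): c = -0.4900 + 0.3450i → escape time 6
(row=2, col=2): c = -0.1700 + 0.3450i → escape time 6
(row=3, col=0): c = -0.8100 + 0.1525i → escape time 6
(row=3, col=1): c = -0.4900 + 0.1525i → escape time 6
(row=3, col=2): c = -0.1700 + 0.1525i → escape time 6
(row=4, col=0): c = -0.8100 + -0.0400i → escape time 6
(row=4, col=1): c = -0.4900 + -0.0400i → escape time 6
(row=4, col=2): c = -0.1700 + -0.0400i → escape time 6

Answer: 466
666
666
666
666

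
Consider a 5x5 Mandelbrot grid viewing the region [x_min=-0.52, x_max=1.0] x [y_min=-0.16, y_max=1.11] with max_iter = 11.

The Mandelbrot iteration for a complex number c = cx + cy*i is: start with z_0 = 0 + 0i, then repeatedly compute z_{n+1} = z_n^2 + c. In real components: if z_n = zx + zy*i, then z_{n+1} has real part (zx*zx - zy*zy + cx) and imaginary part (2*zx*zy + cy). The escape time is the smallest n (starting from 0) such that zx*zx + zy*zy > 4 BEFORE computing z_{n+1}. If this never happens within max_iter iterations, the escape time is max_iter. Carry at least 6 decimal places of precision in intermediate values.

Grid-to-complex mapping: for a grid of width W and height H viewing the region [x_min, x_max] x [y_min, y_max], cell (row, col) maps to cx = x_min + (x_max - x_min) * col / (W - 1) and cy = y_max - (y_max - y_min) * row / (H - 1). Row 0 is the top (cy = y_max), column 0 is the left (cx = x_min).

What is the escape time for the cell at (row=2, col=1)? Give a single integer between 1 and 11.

z_0 = 0 + 0i, c = -0.1400 + 0.4750i
Iter 1: z = -0.1400 + 0.4750i, |z|^2 = 0.2452
Iter 2: z = -0.3460 + 0.3420i, |z|^2 = 0.2367
Iter 3: z = -0.1372 + 0.2383i, |z|^2 = 0.0756
Iter 4: z = -0.1780 + 0.4096i, |z|^2 = 0.1994
Iter 5: z = -0.2761 + 0.3292i, |z|^2 = 0.1846
Iter 6: z = -0.1722 + 0.2932i, |z|^2 = 0.1156
Iter 7: z = -0.1963 + 0.3740i, |z|^2 = 0.1785
Iter 8: z = -0.2414 + 0.3281i, |z|^2 = 0.1659
Iter 9: z = -0.1894 + 0.3166i, |z|^2 = 0.1361
Iter 10: z = -0.2044 + 0.3551i, |z|^2 = 0.1678

Answer: 11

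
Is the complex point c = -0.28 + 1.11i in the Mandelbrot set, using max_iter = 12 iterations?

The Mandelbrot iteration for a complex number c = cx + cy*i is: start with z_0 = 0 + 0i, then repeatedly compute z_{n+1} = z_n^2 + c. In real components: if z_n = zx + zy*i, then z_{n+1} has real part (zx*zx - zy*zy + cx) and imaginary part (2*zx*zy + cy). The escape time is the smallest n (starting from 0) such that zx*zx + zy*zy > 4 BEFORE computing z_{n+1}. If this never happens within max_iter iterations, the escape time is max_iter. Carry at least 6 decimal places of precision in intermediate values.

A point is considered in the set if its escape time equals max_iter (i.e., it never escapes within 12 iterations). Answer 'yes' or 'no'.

Answer: no

Derivation:
z_0 = 0 + 0i, c = -0.2800 + 1.1100i
Iter 1: z = -0.2800 + 1.1100i, |z|^2 = 1.3105
Iter 2: z = -1.4337 + 0.4884i, |z|^2 = 2.2940
Iter 3: z = 1.5370 + -0.2904i, |z|^2 = 2.4466
Iter 4: z = 1.9979 + 0.2172i, |z|^2 = 4.0388
Escaped at iteration 4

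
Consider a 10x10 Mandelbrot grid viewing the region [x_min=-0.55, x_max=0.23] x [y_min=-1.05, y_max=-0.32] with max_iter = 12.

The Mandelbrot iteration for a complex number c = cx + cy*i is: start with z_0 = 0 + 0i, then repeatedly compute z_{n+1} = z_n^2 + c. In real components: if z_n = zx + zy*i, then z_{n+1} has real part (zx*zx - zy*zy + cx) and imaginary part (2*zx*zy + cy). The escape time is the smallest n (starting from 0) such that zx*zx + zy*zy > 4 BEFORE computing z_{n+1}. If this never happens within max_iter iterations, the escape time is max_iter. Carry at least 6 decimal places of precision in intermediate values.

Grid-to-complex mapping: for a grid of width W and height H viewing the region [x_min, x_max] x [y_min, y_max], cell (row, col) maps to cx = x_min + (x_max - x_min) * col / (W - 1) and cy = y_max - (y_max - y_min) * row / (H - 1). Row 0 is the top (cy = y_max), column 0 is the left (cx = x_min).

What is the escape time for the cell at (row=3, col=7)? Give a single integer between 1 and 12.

z_0 = 0 + 0i, c = 0.0567 + -0.5633i
Iter 1: z = 0.0567 + -0.5633i, |z|^2 = 0.3206
Iter 2: z = -0.2575 + -0.6272i, |z|^2 = 0.4596
Iter 3: z = -0.2704 + -0.2404i, |z|^2 = 0.1309
Iter 4: z = 0.0720 + -0.4333i, |z|^2 = 0.1930
Iter 5: z = -0.1259 + -0.6257i, |z|^2 = 0.4074
Iter 6: z = -0.3190 + -0.4057i, |z|^2 = 0.2664
Iter 7: z = -0.0062 + -0.3045i, |z|^2 = 0.0927
Iter 8: z = -0.0360 + -0.5596i, |z|^2 = 0.3144
Iter 9: z = -0.2552 + -0.5231i, |z|^2 = 0.3387
Iter 10: z = -0.1518 + -0.2964i, |z|^2 = 0.1109
Iter 11: z = -0.0081 + -0.4733i, |z|^2 = 0.2241

Answer: 12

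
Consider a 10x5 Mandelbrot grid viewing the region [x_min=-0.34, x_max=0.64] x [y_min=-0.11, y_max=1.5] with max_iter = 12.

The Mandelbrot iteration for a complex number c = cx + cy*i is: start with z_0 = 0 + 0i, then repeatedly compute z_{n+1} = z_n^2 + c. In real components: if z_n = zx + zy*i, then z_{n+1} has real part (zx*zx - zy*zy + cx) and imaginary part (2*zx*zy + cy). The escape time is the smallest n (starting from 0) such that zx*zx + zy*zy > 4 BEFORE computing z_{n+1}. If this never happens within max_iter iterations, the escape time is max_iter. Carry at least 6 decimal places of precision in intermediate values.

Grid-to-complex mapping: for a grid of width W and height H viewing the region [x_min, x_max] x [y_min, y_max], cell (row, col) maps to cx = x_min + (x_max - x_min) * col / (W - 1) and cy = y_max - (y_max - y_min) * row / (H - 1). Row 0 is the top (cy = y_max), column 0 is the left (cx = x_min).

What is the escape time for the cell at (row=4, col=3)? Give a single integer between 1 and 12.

Answer: 12

Derivation:
z_0 = 0 + 0i, c = -0.0133 + -0.1100i
Iter 1: z = -0.0133 + -0.1100i, |z|^2 = 0.0123
Iter 2: z = -0.0253 + -0.1071i, |z|^2 = 0.0121
Iter 3: z = -0.0242 + -0.1046i, |z|^2 = 0.0115
Iter 4: z = -0.0237 + -0.1049i, |z|^2 = 0.0116
Iter 5: z = -0.0238 + -0.1050i, |z|^2 = 0.0116
Iter 6: z = -0.0238 + -0.1050i, |z|^2 = 0.0116
Iter 7: z = -0.0238 + -0.1050i, |z|^2 = 0.0116
Iter 8: z = -0.0238 + -0.1050i, |z|^2 = 0.0116
Iter 9: z = -0.0238 + -0.1050i, |z|^2 = 0.0116
Iter 10: z = -0.0238 + -0.1050i, |z|^2 = 0.0116
Iter 11: z = -0.0238 + -0.1050i, |z|^2 = 0.0116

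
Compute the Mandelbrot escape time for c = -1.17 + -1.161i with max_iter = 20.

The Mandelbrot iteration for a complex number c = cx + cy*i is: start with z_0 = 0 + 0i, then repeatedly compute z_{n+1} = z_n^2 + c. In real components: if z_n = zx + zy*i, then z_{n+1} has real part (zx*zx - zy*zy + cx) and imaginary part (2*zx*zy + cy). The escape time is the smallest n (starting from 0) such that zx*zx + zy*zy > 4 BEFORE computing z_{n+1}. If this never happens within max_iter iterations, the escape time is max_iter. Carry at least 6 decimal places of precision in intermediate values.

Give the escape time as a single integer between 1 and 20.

z_0 = 0 + 0i, c = -1.1700 + -1.1610i
Iter 1: z = -1.1700 + -1.1610i, |z|^2 = 2.7168
Iter 2: z = -1.1490 + 1.5557i, |z|^2 = 3.7406
Iter 3: z = -2.2701 + -4.7362i, |z|^2 = 27.5844
Escaped at iteration 3

Answer: 3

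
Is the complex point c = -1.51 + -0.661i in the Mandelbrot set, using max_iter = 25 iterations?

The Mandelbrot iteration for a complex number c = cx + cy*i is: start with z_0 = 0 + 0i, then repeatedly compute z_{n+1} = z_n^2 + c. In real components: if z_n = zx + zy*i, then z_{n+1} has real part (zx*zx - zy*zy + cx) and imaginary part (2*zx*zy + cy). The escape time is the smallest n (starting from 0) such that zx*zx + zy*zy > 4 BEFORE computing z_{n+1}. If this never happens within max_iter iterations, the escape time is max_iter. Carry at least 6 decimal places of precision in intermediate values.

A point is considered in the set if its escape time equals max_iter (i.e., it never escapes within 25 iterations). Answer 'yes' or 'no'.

z_0 = 0 + 0i, c = -1.5100 + -0.6610i
Iter 1: z = -1.5100 + -0.6610i, |z|^2 = 2.7170
Iter 2: z = 0.3332 + 1.3352i, |z|^2 = 1.8938
Iter 3: z = -3.1818 + 0.2287i, |z|^2 = 10.1762
Escaped at iteration 3

Answer: no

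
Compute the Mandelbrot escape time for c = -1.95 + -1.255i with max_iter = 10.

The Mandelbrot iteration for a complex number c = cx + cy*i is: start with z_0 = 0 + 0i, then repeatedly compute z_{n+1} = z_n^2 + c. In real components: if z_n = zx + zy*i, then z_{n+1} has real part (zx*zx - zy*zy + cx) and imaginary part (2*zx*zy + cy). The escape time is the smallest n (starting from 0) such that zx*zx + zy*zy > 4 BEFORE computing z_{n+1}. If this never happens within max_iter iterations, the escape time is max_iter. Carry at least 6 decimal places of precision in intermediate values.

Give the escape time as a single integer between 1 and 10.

z_0 = 0 + 0i, c = -1.9500 + -1.2550i
Iter 1: z = -1.9500 + -1.2550i, |z|^2 = 5.3775
Escaped at iteration 1

Answer: 1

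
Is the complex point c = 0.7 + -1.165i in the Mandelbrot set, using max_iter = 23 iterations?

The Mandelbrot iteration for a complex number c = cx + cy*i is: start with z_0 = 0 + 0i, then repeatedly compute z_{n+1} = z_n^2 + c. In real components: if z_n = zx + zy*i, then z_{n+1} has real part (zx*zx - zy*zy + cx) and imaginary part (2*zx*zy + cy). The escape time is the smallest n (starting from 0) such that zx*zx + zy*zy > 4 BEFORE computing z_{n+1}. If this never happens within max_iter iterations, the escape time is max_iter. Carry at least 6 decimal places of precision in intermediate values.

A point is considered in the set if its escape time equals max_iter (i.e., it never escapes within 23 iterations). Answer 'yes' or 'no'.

Answer: no

Derivation:
z_0 = 0 + 0i, c = 0.7000 + -1.1650i
Iter 1: z = 0.7000 + -1.1650i, |z|^2 = 1.8472
Iter 2: z = -0.1672 + -2.7960i, |z|^2 = 7.8456
Escaped at iteration 2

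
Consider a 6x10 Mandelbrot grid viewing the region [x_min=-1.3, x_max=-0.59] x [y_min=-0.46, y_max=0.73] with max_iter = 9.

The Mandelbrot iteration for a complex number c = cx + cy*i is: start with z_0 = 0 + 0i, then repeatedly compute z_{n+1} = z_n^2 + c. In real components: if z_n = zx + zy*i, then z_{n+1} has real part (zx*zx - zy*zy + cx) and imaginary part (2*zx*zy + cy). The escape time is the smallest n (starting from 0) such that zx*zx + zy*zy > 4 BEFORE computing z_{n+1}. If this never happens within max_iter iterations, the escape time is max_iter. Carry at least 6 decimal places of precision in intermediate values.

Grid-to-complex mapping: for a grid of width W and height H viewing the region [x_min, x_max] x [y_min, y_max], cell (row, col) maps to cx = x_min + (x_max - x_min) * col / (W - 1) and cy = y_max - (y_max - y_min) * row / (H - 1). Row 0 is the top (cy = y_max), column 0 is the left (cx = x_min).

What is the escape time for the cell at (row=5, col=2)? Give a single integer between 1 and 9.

z_0 = 0 + 0i, c = -1.0160 + 0.0689i
Iter 1: z = -1.0160 + 0.0689i, |z|^2 = 1.0370
Iter 2: z = 0.0115 + -0.0711i, |z|^2 = 0.0052
Iter 3: z = -1.0209 + 0.0673i, |z|^2 = 1.0468
Iter 4: z = 0.0218 + -0.0684i, |z|^2 = 0.0052
Iter 5: z = -1.0202 + 0.0659i, |z|^2 = 1.0452
Iter 6: z = 0.0205 + -0.0656i, |z|^2 = 0.0047
Iter 7: z = -1.0199 + 0.0662i, |z|^2 = 1.0445
Iter 8: z = 0.0198 + -0.0661i, |z|^2 = 0.0048

Answer: 9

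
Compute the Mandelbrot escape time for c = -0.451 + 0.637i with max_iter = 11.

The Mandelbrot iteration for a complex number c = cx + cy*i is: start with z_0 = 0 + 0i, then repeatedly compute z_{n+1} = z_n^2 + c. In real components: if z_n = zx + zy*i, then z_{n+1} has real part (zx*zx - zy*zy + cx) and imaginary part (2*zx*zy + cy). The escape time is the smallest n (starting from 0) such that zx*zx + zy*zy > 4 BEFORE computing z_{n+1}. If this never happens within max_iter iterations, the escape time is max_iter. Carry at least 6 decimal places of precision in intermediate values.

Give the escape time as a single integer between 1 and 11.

Answer: 11

Derivation:
z_0 = 0 + 0i, c = -0.4510 + 0.6370i
Iter 1: z = -0.4510 + 0.6370i, |z|^2 = 0.6092
Iter 2: z = -0.6534 + 0.0624i, |z|^2 = 0.4308
Iter 3: z = -0.0280 + 0.5554i, |z|^2 = 0.3093
Iter 4: z = -0.7587 + 0.6059i, |z|^2 = 0.9427
Iter 5: z = -0.2425 + -0.2824i, |z|^2 = 0.1385
Iter 6: z = -0.4720 + 0.7739i, |z|^2 = 0.8217
Iter 7: z = -0.8272 + -0.0935i, |z|^2 = 0.6931
Iter 8: z = 0.2246 + 0.7917i, |z|^2 = 0.6773
Iter 9: z = -1.0274 + 0.9926i, |z|^2 = 2.0408
Iter 10: z = -0.3806 + -1.4026i, |z|^2 = 2.1122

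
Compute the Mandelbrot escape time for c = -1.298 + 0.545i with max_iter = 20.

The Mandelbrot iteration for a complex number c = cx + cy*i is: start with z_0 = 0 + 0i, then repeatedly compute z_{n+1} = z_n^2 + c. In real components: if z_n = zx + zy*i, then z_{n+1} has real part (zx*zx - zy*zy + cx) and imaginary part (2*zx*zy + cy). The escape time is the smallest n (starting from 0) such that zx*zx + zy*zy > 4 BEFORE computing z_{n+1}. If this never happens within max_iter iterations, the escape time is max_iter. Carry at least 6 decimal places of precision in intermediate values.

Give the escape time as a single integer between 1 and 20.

z_0 = 0 + 0i, c = -1.2980 + 0.5450i
Iter 1: z = -1.2980 + 0.5450i, |z|^2 = 1.9818
Iter 2: z = 0.0898 + -0.8698i, |z|^2 = 0.7646
Iter 3: z = -2.0465 + 0.3888i, |z|^2 = 4.3394
Escaped at iteration 3

Answer: 3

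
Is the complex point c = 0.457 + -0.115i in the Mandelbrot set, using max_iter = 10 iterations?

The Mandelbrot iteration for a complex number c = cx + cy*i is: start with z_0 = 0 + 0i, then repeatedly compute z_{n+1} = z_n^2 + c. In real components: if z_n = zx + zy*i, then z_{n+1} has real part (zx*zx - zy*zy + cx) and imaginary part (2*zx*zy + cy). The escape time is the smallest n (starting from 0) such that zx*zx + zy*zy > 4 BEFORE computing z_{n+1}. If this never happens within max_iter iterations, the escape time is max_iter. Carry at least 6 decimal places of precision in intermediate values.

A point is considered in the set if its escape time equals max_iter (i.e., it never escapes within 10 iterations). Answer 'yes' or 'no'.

Answer: no

Derivation:
z_0 = 0 + 0i, c = 0.4570 + -0.1150i
Iter 1: z = 0.4570 + -0.1150i, |z|^2 = 0.2221
Iter 2: z = 0.6526 + -0.2201i, |z|^2 = 0.4744
Iter 3: z = 0.8345 + -0.4023i, |z|^2 = 0.8582
Iter 4: z = 0.9915 + -0.7864i, |z|^2 = 1.6015
Iter 5: z = 0.8216 + -1.6744i, |z|^2 = 3.4788
Iter 6: z = -1.6717 + -2.8665i, |z|^2 = 11.0116
Escaped at iteration 6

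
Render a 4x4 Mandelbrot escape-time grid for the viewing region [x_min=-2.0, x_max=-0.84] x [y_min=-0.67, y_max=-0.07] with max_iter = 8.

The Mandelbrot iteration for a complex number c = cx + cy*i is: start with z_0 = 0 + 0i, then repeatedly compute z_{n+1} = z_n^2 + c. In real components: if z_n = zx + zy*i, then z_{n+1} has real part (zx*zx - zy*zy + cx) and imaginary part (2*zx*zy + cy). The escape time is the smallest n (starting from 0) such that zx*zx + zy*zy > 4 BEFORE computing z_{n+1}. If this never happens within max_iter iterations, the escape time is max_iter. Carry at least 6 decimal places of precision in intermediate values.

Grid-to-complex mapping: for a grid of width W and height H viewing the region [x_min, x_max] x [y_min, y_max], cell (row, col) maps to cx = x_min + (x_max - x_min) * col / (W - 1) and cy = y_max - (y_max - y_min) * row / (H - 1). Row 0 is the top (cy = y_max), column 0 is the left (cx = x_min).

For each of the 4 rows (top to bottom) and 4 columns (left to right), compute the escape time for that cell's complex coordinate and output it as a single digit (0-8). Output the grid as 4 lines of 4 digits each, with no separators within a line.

Answer: 1688
1488
1356
1334

Derivation:
(row=0, col=0): c = -2.0000 + -0.0700i → escape time 1
(row=0, col=1): c = -1.6133 + -0.0700i → escape time 6
(row=0, col=2): c = -1.2267 + -0.0700i → escape time 8
(row=0, col=3): c = -0.8400 + -0.0700i → escape time 8
(row=1, col=0): c = -2.0000 + -0.2700i → escape time 1
(row=1, col=1): c = -1.6133 + -0.2700i → escape time 4
(row=1, col=2): c = -1.2267 + -0.2700i → escape time 8
(row=1, col=3): c = -0.8400 + -0.2700i → escape time 8
(row=2, col=0): c = -2.0000 + -0.4700i → escape time 1
(row=2, col=1): c = -1.6133 + -0.4700i → escape time 3
(row=2, col=2): c = -1.2267 + -0.4700i → escape time 5
(row=2, col=3): c = -0.8400 + -0.4700i → escape time 6
(row=3, col=0): c = -2.0000 + -0.6700i → escape time 1
(row=3, col=1): c = -1.6133 + -0.6700i → escape time 3
(row=3, col=2): c = -1.2267 + -0.6700i → escape time 3
(row=3, col=3): c = -0.8400 + -0.6700i → escape time 4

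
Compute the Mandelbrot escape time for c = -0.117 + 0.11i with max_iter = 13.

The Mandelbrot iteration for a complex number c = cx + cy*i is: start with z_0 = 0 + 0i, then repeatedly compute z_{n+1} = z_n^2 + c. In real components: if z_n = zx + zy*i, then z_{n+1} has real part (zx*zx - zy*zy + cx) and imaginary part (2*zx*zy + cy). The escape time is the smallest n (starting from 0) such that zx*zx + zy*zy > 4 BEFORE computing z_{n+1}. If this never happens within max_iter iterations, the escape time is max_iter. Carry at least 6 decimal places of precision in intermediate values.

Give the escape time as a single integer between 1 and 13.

z_0 = 0 + 0i, c = -0.1170 + 0.1100i
Iter 1: z = -0.1170 + 0.1100i, |z|^2 = 0.0258
Iter 2: z = -0.1154 + 0.0843i, |z|^2 = 0.0204
Iter 3: z = -0.1108 + 0.0906i, |z|^2 = 0.0205
Iter 4: z = -0.1129 + 0.0899i, |z|^2 = 0.0208
Iter 5: z = -0.1123 + 0.0897i, |z|^2 = 0.0207
Iter 6: z = -0.1124 + 0.0898i, |z|^2 = 0.0207
Iter 7: z = -0.1124 + 0.0898i, |z|^2 = 0.0207
Iter 8: z = -0.1124 + 0.0898i, |z|^2 = 0.0207
Iter 9: z = -0.1124 + 0.0898i, |z|^2 = 0.0207
Iter 10: z = -0.1124 + 0.0898i, |z|^2 = 0.0207
Iter 11: z = -0.1124 + 0.0898i, |z|^2 = 0.0207
Iter 12: z = -0.1124 + 0.0898i, |z|^2 = 0.0207

Answer: 13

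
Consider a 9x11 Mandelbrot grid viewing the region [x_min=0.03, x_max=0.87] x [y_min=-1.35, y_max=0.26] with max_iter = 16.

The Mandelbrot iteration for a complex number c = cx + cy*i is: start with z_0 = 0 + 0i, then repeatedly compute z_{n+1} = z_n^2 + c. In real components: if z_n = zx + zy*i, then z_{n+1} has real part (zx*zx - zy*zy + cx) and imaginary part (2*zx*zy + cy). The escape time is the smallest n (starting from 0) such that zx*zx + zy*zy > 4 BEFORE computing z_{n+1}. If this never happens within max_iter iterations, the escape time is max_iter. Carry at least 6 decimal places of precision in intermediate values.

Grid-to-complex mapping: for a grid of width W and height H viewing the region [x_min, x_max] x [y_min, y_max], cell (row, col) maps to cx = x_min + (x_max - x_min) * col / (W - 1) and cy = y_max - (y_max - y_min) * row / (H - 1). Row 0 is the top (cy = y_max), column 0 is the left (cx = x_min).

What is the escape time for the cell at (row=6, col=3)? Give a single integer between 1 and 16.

z_0 = 0 + 0i, c = 0.3450 + -0.7060i
Iter 1: z = 0.3450 + -0.7060i, |z|^2 = 0.6175
Iter 2: z = -0.0344 + -1.1931i, |z|^2 = 1.4248
Iter 3: z = -1.0774 + -0.6239i, |z|^2 = 1.5500
Iter 4: z = 1.1166 + 0.6383i, |z|^2 = 1.6542
Iter 5: z = 1.1842 + 0.7195i, |z|^2 = 1.9200
Iter 6: z = 1.2297 + 0.9981i, |z|^2 = 2.5082
Iter 7: z = 0.8609 + 1.7486i, |z|^2 = 3.7988
Iter 8: z = -1.9714 + 2.3048i, |z|^2 = 9.1987
Escaped at iteration 8

Answer: 8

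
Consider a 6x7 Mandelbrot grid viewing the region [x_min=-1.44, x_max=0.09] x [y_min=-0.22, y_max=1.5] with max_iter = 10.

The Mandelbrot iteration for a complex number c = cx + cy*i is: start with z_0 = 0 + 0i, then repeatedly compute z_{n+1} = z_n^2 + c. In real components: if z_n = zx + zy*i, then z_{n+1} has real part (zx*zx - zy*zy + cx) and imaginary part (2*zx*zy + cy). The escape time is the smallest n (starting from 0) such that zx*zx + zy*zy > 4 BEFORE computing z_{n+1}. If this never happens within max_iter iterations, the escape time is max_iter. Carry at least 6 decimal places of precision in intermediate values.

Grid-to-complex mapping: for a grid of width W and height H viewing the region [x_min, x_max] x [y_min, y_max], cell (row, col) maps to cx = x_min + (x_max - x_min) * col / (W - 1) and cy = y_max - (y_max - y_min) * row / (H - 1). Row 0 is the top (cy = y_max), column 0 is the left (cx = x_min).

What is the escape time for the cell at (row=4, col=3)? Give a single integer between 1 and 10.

Answer: 10

Derivation:
z_0 = 0 + 0i, c = -0.5220 + 0.3533i
Iter 1: z = -0.5220 + 0.3533i, |z|^2 = 0.3973
Iter 2: z = -0.3744 + -0.0155i, |z|^2 = 0.1404
Iter 3: z = -0.3821 + 0.3650i, |z|^2 = 0.2792
Iter 4: z = -0.5092 + 0.0744i, |z|^2 = 0.2648
Iter 5: z = -0.2682 + 0.2775i, |z|^2 = 0.1490
Iter 6: z = -0.5271 + 0.2044i, |z|^2 = 0.3196
Iter 7: z = -0.2860 + 0.1378i, |z|^2 = 0.1008
Iter 8: z = -0.4592 + 0.2745i, |z|^2 = 0.2862
Iter 9: z = -0.3865 + 0.1012i, |z|^2 = 0.1596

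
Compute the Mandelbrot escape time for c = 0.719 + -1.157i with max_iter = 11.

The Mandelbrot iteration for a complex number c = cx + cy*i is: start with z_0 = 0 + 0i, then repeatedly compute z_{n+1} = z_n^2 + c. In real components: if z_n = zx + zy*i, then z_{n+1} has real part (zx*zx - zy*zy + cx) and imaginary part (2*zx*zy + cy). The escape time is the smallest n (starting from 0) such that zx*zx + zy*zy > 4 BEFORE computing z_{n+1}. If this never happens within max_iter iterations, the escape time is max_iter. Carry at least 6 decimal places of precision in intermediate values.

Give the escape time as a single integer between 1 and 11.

Answer: 2

Derivation:
z_0 = 0 + 0i, c = 0.7190 + -1.1570i
Iter 1: z = 0.7190 + -1.1570i, |z|^2 = 1.8556
Iter 2: z = -0.1027 + -2.8208i, |z|^2 = 7.9673
Escaped at iteration 2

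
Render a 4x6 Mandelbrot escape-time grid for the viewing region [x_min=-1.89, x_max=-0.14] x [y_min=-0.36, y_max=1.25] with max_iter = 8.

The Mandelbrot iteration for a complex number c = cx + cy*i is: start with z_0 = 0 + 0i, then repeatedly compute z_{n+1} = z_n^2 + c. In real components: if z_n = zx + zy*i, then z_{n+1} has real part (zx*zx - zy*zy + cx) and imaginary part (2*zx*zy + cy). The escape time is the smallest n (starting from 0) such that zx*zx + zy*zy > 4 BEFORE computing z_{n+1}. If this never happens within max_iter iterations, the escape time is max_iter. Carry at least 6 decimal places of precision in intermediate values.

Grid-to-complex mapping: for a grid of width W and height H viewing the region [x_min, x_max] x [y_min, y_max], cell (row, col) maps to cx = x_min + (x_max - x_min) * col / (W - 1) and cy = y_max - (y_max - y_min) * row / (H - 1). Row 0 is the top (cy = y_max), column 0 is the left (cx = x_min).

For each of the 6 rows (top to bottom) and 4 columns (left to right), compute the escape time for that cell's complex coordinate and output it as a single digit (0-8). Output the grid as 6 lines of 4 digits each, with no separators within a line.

(row=0, col=0): c = -1.8900 + 1.2500i → escape time 1
(row=0, col=1): c = -1.3067 + 1.2500i → escape time 2
(row=0, col=2): c = -0.7233 + 1.2500i → escape time 3
(row=0, col=3): c = -0.1400 + 1.2500i → escape time 3
(row=1, col=0): c = -1.8900 + 0.9280i → escape time 1
(row=1, col=1): c = -1.3067 + 0.9280i → escape time 3
(row=1, col=2): c = -0.7233 + 0.9280i → escape time 4
(row=1, col=3): c = -0.1400 + 0.9280i → escape time 8
(row=2, col=0): c = -1.8900 + 0.6060i → escape time 2
(row=2, col=1): c = -1.3067 + 0.6060i → escape time 3
(row=2, col=2): c = -0.7233 + 0.6060i → escape time 6
(row=2, col=3): c = -0.1400 + 0.6060i → escape time 8
(row=3, col=0): c = -1.8900 + 0.2840i → escape time 3
(row=3, col=1): c = -1.3067 + 0.2840i → escape time 7
(row=3, col=2): c = -0.7233 + 0.2840i → escape time 8
(row=3, col=3): c = -0.1400 + 0.2840i → escape time 8
(row=4, col=0): c = -1.8900 + -0.0380i → escape time 6
(row=4, col=1): c = -1.3067 + -0.0380i → escape time 8
(row=4, col=2): c = -0.7233 + -0.0380i → escape time 8
(row=4, col=3): c = -0.1400 + -0.0380i → escape time 8
(row=5, col=0): c = -1.8900 + -0.3600i → escape time 3
(row=5, col=1): c = -1.3067 + -0.3600i → escape time 6
(row=5, col=2): c = -0.7233 + -0.3600i → escape time 8
(row=5, col=3): c = -0.1400 + -0.3600i → escape time 8

Answer: 1233
1348
2368
3788
6888
3688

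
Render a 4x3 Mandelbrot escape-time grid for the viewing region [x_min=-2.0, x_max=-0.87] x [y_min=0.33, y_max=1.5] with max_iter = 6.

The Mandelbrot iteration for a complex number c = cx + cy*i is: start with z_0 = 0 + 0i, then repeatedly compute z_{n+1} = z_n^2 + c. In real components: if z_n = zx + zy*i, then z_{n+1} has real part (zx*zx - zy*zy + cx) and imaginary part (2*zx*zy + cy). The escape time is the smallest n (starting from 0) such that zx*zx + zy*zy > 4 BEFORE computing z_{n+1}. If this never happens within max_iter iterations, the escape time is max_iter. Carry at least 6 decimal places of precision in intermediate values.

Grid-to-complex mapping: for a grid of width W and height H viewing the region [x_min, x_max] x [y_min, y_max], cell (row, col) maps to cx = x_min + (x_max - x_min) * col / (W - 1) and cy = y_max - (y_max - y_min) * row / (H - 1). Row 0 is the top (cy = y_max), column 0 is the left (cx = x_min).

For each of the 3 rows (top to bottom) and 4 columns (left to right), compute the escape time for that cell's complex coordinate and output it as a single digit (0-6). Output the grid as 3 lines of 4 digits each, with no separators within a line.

Answer: 1122
1233
1466

Derivation:
(row=0, col=0): c = -2.0000 + 1.5000i → escape time 1
(row=0, col=1): c = -1.6233 + 1.5000i → escape time 1
(row=0, col=2): c = -1.2467 + 1.5000i → escape time 2
(row=0, col=3): c = -0.8700 + 1.5000i → escape time 2
(row=1, col=0): c = -2.0000 + 0.9150i → escape time 1
(row=1, col=1): c = -1.6233 + 0.9150i → escape time 2
(row=1, col=2): c = -1.2467 + 0.9150i → escape time 3
(row=1, col=3): c = -0.8700 + 0.9150i → escape time 3
(row=2, col=0): c = -2.0000 + 0.3300i → escape time 1
(row=2, col=1): c = -1.6233 + 0.3300i → escape time 4
(row=2, col=2): c = -1.2467 + 0.3300i → escape time 6
(row=2, col=3): c = -0.8700 + 0.3300i → escape time 6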